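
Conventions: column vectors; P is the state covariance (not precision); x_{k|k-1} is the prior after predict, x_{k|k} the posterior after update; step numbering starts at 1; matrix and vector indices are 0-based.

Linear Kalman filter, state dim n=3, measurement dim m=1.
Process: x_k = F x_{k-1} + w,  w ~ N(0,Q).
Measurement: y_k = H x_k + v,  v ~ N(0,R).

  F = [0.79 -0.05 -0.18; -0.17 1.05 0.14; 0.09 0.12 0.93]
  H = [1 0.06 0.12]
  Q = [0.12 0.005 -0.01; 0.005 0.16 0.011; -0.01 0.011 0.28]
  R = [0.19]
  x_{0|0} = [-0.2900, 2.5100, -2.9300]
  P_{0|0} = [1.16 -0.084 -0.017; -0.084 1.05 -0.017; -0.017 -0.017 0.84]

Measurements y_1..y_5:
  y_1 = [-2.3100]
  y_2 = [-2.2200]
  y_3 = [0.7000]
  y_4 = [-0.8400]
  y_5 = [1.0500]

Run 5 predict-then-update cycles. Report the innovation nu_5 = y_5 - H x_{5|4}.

step 1: x^-=[0.1728, 2.2746, -2.4498]  P^-=[0.8850 -0.2965 -0.0931; -0.2965 1.3934 0.2143; -0.0931 0.2143 1.0226]  S=[1.0399]  K=[0.8232; -0.1800; 0.0409]  nu=[-2.3253]  x^+=[-1.7413, 2.6933, -2.5448]  P^+=[0.1803 -0.1424 -0.1281; -0.1424 1.3597 0.2219; -0.1281 0.2219 1.0208]
step 2: x^-=[-1.0523, 2.7677, -2.2002]  P^-=[0.3207 -0.2973 -0.2962; -0.2973 1.8065 0.5410; -0.2962 0.5410 1.2090]  S=[0.4356]  K=[0.6136; -0.2845; -0.2724]  nu=[-1.0698]  x^+=[-1.7087, 3.0721, -1.9088]  P^+=[0.1567 -0.2212 -0.2234; -0.2212 1.7712 0.5072; -0.2234 0.5072 1.1767]
step 3: x^-=[-1.1599, 3.2489, -1.5603]  P^-=[0.3505 -0.4550 -0.4215; -0.4550 2.3791 0.9049; -0.4215 0.9049 1.3955]  S=[0.4264]  K=[0.6393; -0.4777; -0.4684]  nu=[1.8522]  x^+=[0.0242, 2.3642, -2.4279]  P^+=[0.1762 -0.3248 -0.2938; -0.3248 2.2818 0.8095; -0.2938 0.8095 1.3020]
step 4: x^-=[0.3379, 2.1384, -1.9720]  P^-=[0.4016 -0.6436 -0.5247; -0.6436 3.0742 1.2881; -0.5247 1.2881 1.5648]  S=[0.4406]  K=[0.6810; -0.6912; -0.5891]  nu=[-1.0696]  x^+=[-0.3904, 2.8777, -1.3419]  P^+=[0.1973 -0.4362 -0.3479; -0.4362 2.8637 1.1087; -0.3479 1.1087 1.4119]
step 5: x^-=[-0.2108, 2.9001, -0.9378]  P^-=[0.4494 -0.8394 -0.6143; -0.8394 3.8488 1.6722; -0.6143 1.6722 1.7238]  S=[0.4540]  K=[0.7166; -0.8982; -0.6766]  nu=[1.1993]  x^+=[0.6486, 1.8228, -1.7493]  P^+=[0.2163 -0.5472 -0.3942; -0.5472 3.4826 1.3963; -0.3942 1.3963 1.5160]

innov = [1.1993]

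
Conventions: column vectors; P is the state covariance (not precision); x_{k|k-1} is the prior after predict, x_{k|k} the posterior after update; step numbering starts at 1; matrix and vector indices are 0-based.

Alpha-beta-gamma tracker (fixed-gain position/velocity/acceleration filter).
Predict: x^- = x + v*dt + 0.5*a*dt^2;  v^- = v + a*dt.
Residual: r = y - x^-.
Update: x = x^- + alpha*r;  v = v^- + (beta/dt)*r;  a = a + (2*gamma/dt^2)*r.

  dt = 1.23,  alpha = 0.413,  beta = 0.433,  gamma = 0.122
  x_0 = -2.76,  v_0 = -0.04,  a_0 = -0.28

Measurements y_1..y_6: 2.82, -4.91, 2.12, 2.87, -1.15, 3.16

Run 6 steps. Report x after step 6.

step 1: x_pred=-3.0210  r=5.8410  x^+=-0.6087  v^+=1.6718  a^+=0.6620
step 2: x_pred=1.9485  r=-6.8585  x^+=-0.8841  v^+=0.0717  a^+=-0.4441
step 3: x_pred=-1.1318  r=3.2518  x^+=0.2112  v^+=0.6702  a^+=0.0804
step 4: x_pred=1.0964  r=1.7736  x^+=1.8289  v^+=1.3934  a^+=0.3664
step 5: x_pred=3.8200  r=-4.9700  x^+=1.7674  v^+=0.0945  a^+=-0.4351
step 6: x_pred=1.5545  r=1.6055  x^+=2.2176  v^+=0.1245  a^+=-0.1762

x_post = 2.2176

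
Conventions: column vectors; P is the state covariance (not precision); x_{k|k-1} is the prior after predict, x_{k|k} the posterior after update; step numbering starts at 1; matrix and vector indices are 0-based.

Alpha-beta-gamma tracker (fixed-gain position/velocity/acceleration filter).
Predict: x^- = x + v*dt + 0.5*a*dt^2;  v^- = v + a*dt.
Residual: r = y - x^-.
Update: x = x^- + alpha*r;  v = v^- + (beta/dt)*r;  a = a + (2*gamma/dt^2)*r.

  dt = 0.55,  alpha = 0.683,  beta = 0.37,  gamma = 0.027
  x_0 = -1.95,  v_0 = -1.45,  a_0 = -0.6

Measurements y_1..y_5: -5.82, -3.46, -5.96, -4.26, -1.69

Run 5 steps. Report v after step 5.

step 1: x_pred=-2.8382  r=-2.9818  x^+=-4.8748  v^+=-3.7859  a^+=-1.1323
step 2: x_pred=-7.1283  r=3.6683  x^+=-4.6228  v^+=-1.9409  a^+=-0.4774
step 3: x_pred=-5.7626  r=-0.1974  x^+=-5.8974  v^+=-2.3363  a^+=-0.5127
step 4: x_pred=-7.2599  r=2.9999  x^+=-5.2110  v^+=-0.6002  a^+=0.0228
step 5: x_pred=-5.5376  r=3.8476  x^+=-2.9097  v^+=2.0008  a^+=0.7097

v_post = 2.0008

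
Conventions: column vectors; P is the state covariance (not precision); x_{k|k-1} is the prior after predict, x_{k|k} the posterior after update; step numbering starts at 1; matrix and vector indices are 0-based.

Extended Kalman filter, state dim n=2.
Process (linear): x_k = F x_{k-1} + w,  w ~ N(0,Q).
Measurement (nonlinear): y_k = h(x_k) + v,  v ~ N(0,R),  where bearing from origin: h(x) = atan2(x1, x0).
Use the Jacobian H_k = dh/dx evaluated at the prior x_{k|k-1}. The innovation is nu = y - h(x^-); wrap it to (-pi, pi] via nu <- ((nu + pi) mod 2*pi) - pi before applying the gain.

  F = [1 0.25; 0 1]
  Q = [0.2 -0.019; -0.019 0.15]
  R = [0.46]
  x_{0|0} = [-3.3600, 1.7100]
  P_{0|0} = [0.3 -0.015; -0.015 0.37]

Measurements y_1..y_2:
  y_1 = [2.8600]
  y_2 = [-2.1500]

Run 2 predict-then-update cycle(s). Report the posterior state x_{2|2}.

x_post = [-3.0508, 1.0738]

step 1: x^-=[-2.9325, 1.7100]  P^-=[0.5156 0.0585; 0.0585 0.5200]  H_jac=[-0.1484 -0.2545]  S=[0.5094]  K=[-0.1794; -0.2768]  nu=[0.2463]  x^+=[-2.9767, 1.6418]  P^+=[0.4992 0.0332; 0.0332 0.4810]
step 2: x^-=[-2.5662, 1.6418]  P^-=[0.7459 0.1344; 0.1344 0.6310]  H_jac=[-0.1769 -0.2765]  S=[0.5447]  K=[-0.3105; -0.3639]  nu=[1.5607]  x^+=[-3.0508, 1.0738]  P^+=[0.6934 0.0729; 0.0729 0.5588]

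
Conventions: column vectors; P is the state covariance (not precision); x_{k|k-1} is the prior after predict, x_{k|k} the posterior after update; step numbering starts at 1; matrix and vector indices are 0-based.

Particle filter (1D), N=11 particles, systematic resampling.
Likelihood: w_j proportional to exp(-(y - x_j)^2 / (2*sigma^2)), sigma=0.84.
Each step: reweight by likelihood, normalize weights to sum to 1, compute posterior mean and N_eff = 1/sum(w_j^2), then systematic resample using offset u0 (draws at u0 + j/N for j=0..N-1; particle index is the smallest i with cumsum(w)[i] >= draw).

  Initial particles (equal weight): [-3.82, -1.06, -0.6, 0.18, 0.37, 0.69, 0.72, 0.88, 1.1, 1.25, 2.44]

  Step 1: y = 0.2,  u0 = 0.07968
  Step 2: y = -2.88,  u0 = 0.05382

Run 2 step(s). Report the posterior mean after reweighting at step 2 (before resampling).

post_mean = -0.4749

step 1: w=[0.0000, 0.0509, 0.0996, 0.1567, 0.1536, 0.1322, 0.1294, 0.1130, 0.0883, 0.0718, 0.0045]  mean=0.4529  Neff=8.2897  idx=[2, 3, 3, 4, 4, 5, 6, 6, 7, 8, 9]
step 2: w=[0.8586, 0.0449, 0.0449, 0.0192, 0.0192, 0.0041, 0.0035, 0.0035, 0.0015, 0.0005, 0.0002]  mean=-0.4749  Neff=1.3477  idx=[0, 0, 0, 0, 0, 0, 0, 0, 0, 1, 3]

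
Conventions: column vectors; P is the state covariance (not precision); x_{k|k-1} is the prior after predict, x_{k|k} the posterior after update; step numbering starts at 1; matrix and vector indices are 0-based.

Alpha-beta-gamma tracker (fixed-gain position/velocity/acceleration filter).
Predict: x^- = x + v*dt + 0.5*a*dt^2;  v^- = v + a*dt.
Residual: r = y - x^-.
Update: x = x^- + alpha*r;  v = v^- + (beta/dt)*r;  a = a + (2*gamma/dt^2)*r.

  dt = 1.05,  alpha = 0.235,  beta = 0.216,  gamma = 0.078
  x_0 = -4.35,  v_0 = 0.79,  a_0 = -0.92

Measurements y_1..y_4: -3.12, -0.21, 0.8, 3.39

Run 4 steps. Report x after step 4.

x_post = -0.3800

step 1: x_pred=-4.0276  r=0.9076  x^+=-3.8144  v^+=0.0107  a^+=-0.7916
step 2: x_pred=-4.2395  r=4.0295  x^+=-3.2925  v^+=0.0085  a^+=-0.2214
step 3: x_pred=-3.4057  r=4.2057  x^+=-2.4173  v^+=0.6412  a^+=0.3737
step 4: x_pred=-1.5381  r=4.9281  x^+=-0.3800  v^+=2.0473  a^+=1.0710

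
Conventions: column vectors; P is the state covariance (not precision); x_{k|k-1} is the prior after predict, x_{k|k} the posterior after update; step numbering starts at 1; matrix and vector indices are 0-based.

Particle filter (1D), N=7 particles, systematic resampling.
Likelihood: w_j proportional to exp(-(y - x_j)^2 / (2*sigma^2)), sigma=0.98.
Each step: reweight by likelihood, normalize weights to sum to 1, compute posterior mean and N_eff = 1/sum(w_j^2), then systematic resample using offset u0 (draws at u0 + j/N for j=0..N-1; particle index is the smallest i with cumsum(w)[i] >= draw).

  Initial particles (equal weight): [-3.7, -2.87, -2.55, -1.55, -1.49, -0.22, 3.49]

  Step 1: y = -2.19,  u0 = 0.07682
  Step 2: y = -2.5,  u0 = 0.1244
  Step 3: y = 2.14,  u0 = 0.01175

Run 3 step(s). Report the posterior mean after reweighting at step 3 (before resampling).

post_mean = -1.5165

step 1: w=[0.0816, 0.2101, 0.2498, 0.2160, 0.2071, 0.0354, 0.0000]  mean=-2.1930  Neff=4.9019  idx=[0, 1, 2, 2, 3, 4, 4]
step 2: w=[0.0908, 0.1790, 0.1920, 0.1920, 0.1202, 0.1130, 0.1130]  mean=-2.3520  Neff=6.4939  idx=[1, 1, 2, 3, 4, 5, 6]
step 3: w=[0.0007, 0.0007, 0.0036, 0.0036, 0.2821, 0.3546, 0.3546]  mean=-1.5165  Neff=3.0199  idx=[4, 4, 5, 5, 5, 6, 6]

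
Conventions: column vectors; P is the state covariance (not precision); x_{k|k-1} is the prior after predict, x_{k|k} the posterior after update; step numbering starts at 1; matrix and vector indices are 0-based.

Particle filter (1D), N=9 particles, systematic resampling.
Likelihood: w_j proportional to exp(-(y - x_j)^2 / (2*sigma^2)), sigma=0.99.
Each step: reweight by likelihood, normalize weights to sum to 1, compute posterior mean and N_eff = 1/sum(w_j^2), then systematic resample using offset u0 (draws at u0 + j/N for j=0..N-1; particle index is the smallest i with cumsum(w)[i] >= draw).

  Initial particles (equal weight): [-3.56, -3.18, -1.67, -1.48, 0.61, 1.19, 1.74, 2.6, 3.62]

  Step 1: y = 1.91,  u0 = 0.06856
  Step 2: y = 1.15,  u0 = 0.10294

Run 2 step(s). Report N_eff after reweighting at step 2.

step 1: w=[0.0000, 0.0000, 0.0005, 0.0009, 0.1324, 0.2407, 0.3090, 0.2460, 0.0706]  mean=1.7977  Neff=4.2294  idx=[4, 5, 5, 6, 6, 6, 7, 7, 8]
step 2: w=[0.1413, 0.1638, 0.1638, 0.1372, 0.1372, 0.1372, 0.0561, 0.0561, 0.0073]  mean=1.5104  Neff=7.3286  idx=[0, 1, 2, 2, 3, 4, 5, 6, 7]

N_eff = 7.3286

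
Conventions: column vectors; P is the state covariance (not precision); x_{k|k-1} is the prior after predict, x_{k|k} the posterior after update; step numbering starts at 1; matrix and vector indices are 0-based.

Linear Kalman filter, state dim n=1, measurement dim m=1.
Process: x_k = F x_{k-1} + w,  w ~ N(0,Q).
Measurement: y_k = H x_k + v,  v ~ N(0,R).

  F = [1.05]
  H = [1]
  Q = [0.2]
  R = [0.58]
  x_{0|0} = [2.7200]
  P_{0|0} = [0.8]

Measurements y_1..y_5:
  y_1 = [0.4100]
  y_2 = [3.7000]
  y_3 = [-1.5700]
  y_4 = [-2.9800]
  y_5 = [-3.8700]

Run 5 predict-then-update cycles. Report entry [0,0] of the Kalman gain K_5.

step 1: x^-=[2.8560]  P^-=[1.0820]  S=[1.6620]  K=[0.6510]  nu=[-2.4460]  x^+=[1.2636]  P^+=[0.3776]
step 2: x^-=[1.3268]  P^-=[0.6163]  S=[1.1963]  K=[0.5152]  nu=[2.3732]  x^+=[2.5494]  P^+=[0.2988]
step 3: x^-=[2.6769]  P^-=[0.5294]  S=[1.1094]  K=[0.4772]  nu=[-4.2469]  x^+=[0.6502]  P^+=[0.2768]
step 4: x^-=[0.6827]  P^-=[0.5052]  S=[1.0852]  K=[0.4655]  nu=[-3.6627]  x^+=[-1.0223]  P^+=[0.2700]
step 5: x^-=[-1.0734]  P^-=[0.4977]  S=[1.0777]  K=[0.4618]  nu=[-2.7966]  x^+=[-2.3649]  P^+=[0.2678]

K[0,0] = 0.4618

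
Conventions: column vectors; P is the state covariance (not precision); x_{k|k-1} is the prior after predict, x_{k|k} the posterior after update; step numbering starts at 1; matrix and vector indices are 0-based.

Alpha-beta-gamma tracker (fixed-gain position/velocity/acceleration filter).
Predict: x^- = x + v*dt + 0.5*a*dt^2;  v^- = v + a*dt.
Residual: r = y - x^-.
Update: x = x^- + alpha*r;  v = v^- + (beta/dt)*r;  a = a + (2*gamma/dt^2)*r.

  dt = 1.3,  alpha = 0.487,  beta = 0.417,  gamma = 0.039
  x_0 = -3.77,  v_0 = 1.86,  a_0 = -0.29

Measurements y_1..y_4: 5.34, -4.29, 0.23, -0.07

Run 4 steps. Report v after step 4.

step 1: x_pred=-1.5970  r=6.9370  x^+=1.7813  v^+=3.7082  a^+=0.0302
step 2: x_pred=6.6274  r=-10.9174  x^+=1.3106  v^+=0.2454  a^+=-0.4737
step 3: x_pred=1.2294  r=-0.9994  x^+=0.7427  v^+=-0.6910  a^+=-0.5198
step 4: x_pred=-0.5948  r=0.5248  x^+=-0.3392  v^+=-1.1984  a^+=-0.4956

v_post = -1.1984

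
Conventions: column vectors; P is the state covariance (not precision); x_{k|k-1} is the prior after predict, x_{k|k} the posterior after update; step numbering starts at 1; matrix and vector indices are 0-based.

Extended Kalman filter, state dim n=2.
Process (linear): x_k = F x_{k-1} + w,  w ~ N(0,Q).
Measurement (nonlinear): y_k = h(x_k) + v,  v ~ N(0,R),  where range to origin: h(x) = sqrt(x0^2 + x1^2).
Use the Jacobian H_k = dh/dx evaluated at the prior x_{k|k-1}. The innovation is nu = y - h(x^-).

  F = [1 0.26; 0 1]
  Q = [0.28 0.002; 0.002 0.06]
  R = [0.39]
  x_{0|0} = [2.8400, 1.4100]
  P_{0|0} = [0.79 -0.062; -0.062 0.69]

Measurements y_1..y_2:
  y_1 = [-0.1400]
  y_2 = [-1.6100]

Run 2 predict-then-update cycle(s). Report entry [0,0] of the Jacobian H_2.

step 1: x^-=[3.2066, 1.4100]  P^-=[1.0844 0.1194; 0.1194 0.7500]  H_jac=[0.9154 0.4025]  S=[1.5082]  K=[0.6900; 0.2726]  nu=[-3.6429]  x^+=[0.6928, 0.4168]  P^+=[0.3662 -0.1643; -0.1643 0.6379]
step 2: x^-=[0.8012, 0.4168]  P^-=[0.6039 0.0035; 0.0035 0.6979]  H_jac=[0.8871 0.4615]  S=[1.0168]  K=[0.5285; 0.3198]  nu=[-2.5131]  x^+=[-0.5270, -0.3870]  P^+=[0.3199 -0.1684; -0.1684 0.5939]

H_jac[0,0] = 0.8871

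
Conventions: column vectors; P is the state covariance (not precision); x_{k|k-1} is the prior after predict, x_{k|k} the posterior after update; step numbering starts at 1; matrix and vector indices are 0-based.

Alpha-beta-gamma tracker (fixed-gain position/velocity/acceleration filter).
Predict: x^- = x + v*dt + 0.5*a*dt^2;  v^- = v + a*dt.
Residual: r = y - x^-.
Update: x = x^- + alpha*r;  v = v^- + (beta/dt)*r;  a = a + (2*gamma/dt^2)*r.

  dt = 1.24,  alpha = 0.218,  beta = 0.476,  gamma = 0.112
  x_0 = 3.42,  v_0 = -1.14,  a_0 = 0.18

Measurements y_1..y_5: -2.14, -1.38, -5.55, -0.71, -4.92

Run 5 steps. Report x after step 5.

step 1: x_pred=2.1448  r=-4.2848  x^+=1.2107  v^+=-2.5616  a^+=-0.4442
step 2: x_pred=-2.3072  r=0.9272  x^+=-2.1051  v^+=-2.7565  a^+=-0.3091
step 3: x_pred=-5.7608  r=0.2108  x^+=-5.7148  v^+=-3.0589  a^+=-0.2784
step 4: x_pred=-9.7220  r=9.0120  x^+=-7.7574  v^+=0.0553  a^+=1.0344
step 5: x_pred=-6.8935  r=1.9735  x^+=-6.4633  v^+=2.0956  a^+=1.3220

x_post = -6.4633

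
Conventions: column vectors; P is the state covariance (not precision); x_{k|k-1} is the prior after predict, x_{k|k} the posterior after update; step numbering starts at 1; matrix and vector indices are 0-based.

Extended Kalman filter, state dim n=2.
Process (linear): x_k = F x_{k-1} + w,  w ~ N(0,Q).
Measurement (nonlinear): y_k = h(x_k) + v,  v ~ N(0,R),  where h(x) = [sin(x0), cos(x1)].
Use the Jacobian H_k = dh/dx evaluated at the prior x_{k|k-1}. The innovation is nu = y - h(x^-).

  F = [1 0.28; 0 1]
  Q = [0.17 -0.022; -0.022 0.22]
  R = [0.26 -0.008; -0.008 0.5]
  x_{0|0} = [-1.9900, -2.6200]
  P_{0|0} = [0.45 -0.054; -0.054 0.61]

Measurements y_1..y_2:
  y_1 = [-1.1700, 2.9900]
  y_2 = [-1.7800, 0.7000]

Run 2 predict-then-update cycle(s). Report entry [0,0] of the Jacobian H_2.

step 1: x^-=[-2.7236, -2.6200]  P^-=[0.6376 0.0948; 0.0948 0.8300]  H_jac=[-0.9139 0.0000; 0.0000 0.4983]  S=[0.7925 -0.0512; -0.0512 0.7061]  K=[-0.7344 0.0137; -0.0718 0.5805]  nu=[-0.7641, 3.8570]  x^+=[-2.1097, -0.3260]  P^+=[0.2090 0.0255; 0.0255 0.5837]
step 2: x^-=[-2.2010, -0.3260]  P^-=[0.4391 0.1670; 0.1670 0.8037]  H_jac=[-0.5893 0.0000; 0.0000 0.3203]  S=[0.4125 -0.0395; -0.0395 0.5824]  K=[-0.6226 0.0496; -0.1975 0.4286]  nu=[-0.9721, -0.2473]  x^+=[-1.6081, -0.2401]  P^+=[0.2753 0.0929; 0.0929 0.6740]

H_jac[0,0] = -0.5893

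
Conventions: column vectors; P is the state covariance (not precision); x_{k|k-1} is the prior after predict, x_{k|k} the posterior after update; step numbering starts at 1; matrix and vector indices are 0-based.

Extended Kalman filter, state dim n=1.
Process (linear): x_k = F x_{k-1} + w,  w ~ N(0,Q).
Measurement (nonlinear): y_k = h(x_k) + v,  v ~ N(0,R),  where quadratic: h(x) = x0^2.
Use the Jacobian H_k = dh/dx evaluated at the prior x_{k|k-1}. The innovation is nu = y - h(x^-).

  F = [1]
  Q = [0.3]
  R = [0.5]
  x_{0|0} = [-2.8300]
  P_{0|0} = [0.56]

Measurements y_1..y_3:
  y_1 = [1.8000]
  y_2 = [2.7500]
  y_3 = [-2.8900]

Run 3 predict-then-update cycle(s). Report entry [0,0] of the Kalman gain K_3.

K[0,0] = -0.2640

step 1: x^-=[-2.8300]  P^-=[0.8600]  H_jac=[-5.6600]  S=[28.0506]  K=[-0.1735]  nu=[-6.2089]  x^+=[-1.7526]  P^+=[0.0153]
step 2: x^-=[-1.7526]  P^-=[0.3153]  H_jac=[-3.5051]  S=[4.3742]  K=[-0.2527]  nu=[-0.3215]  x^+=[-1.6713]  P^+=[0.0360]
step 3: x^-=[-1.6713]  P^-=[0.3360]  H_jac=[-3.3427]  S=[4.2548]  K=[-0.2640]  nu=[-5.6834]  x^+=[-0.1709]  P^+=[0.0395]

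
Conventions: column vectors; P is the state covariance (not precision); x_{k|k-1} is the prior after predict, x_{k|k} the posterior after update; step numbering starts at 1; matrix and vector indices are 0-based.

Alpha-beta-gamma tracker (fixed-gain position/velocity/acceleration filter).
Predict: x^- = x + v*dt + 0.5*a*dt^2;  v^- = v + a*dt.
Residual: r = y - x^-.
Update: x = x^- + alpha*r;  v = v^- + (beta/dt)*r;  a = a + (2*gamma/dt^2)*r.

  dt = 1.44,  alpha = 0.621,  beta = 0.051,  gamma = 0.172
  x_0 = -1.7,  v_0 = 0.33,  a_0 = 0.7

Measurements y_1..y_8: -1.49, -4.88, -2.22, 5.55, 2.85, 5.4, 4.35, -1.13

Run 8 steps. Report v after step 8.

v_post = 0.9457

step 1: x_pred=-0.4990  r=-0.9910  x^+=-1.1144  v^+=1.3029  a^+=0.5356
step 2: x_pred=1.3171  r=-6.1971  x^+=-2.5313  v^+=1.8547  a^+=-0.4925
step 3: x_pred=-0.3711  r=-1.8489  x^+=-1.5193  v^+=1.0801  a^+=-0.7992
step 4: x_pred=-0.7926  r=6.3426  x^+=3.1462  v^+=0.1539  a^+=0.2530
step 5: x_pred=3.6301  r=-0.7801  x^+=3.1457  v^+=0.4906  a^+=0.1236
step 6: x_pred=3.9803  r=1.4197  x^+=4.8619  v^+=0.7189  a^+=0.3591
step 7: x_pred=6.2695  r=-1.9195  x^+=5.0775  v^+=1.1681  a^+=0.0407
step 8: x_pred=6.8017  r=-7.9317  x^+=1.8761  v^+=0.9457  a^+=-1.2751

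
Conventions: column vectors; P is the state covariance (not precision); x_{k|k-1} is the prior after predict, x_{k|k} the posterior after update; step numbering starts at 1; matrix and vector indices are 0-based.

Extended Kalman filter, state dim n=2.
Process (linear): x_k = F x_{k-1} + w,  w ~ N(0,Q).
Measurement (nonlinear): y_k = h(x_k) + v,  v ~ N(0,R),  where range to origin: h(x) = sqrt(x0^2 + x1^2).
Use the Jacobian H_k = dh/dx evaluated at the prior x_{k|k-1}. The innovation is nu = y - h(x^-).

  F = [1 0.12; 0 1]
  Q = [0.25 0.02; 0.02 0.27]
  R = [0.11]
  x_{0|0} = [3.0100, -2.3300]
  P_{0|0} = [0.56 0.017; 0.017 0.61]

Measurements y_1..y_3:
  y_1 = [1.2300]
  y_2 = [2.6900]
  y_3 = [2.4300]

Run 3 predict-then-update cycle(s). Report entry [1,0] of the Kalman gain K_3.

step 1: x^-=[2.7304, -2.3300]  P^-=[0.8229 0.1102; 0.1102 0.8800]  H_jac=[0.7607 -0.6491]  S=[0.8481]  K=[0.6537; -0.5747]  nu=[-2.3594]  x^+=[1.1881, -0.9740]  P^+=[0.4605 0.4288; 0.4288 0.5999]
step 2: x^-=[1.0712, -0.9740]  P^-=[0.8220 0.5208; 0.5208 0.8699]  H_jac=[0.7399 -0.6728]  S=[0.4352]  K=[0.5923; -0.4593]  nu=[1.2422]  x^+=[1.8070, -1.5446]  P^+=[0.6693 0.6392; 0.6392 0.7781]
step 3: x^-=[1.6216, -1.5446]  P^-=[1.0839 0.7526; 0.7526 1.0481]  H_jac=[0.7241 -0.6897]  S=[0.4252]  K=[0.6251; -0.4185]  nu=[0.1905]  x^+=[1.7407, -1.6243]  P^+=[0.9178 0.8638; 0.8638 0.9736]

K[1,0] = -0.4185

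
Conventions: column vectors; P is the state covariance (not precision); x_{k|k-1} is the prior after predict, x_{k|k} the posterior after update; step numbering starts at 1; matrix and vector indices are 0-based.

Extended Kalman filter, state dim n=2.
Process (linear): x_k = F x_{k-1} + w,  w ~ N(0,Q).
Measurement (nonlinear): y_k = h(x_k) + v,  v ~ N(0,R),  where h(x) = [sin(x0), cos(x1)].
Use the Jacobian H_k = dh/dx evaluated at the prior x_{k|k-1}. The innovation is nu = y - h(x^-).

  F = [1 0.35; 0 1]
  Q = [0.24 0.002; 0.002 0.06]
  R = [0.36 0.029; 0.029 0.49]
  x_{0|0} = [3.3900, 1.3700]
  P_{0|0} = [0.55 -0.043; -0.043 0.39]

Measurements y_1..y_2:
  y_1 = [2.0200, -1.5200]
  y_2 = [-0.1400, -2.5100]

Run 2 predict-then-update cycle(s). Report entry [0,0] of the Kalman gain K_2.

K[0,0] = -0.6579

step 1: x^-=[3.8695, 1.3700]  P^-=[0.8077 0.0955; 0.0955 0.4500]  H_jac=[-0.7466 0.0000; 0.0000 -0.9799]  S=[0.8102 0.0989; 0.0989 0.9221]  K=[-0.7416 -0.0220; -0.0300 -0.4750]  nu=[2.6853, -1.7194]  x^+=[1.9159, 2.1061]  P^+=[0.3585 0.0329; 0.0329 0.2384]
step 2: x^-=[2.6530, 2.1061]  P^-=[0.6507 0.1184; 0.1184 0.2984]  H_jac=[-0.8830 0.0000; 0.0000 -0.8601]  S=[0.8674 0.1189; 0.1189 0.7108]  K=[-0.6579 -0.0332; -0.0727 -0.3490]  nu=[-0.6094, -1.9999]  x^+=[3.1203, 2.8482]  P^+=[0.2693 0.0411; 0.0411 0.2012]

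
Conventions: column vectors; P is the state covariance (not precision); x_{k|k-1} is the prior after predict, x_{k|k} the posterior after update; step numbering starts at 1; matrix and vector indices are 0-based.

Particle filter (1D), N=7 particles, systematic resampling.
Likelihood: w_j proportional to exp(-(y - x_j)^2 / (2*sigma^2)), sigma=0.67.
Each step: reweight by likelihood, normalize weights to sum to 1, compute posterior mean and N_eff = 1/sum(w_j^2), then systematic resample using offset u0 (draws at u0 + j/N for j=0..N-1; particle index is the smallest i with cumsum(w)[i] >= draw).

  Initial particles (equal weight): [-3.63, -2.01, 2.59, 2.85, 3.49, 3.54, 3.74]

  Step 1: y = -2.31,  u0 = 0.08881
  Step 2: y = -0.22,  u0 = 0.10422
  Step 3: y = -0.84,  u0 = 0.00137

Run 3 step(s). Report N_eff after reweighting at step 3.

N_eff = 7.0000

step 1: w=[0.1370, 0.8630, 0.0000, 0.0000, 0.0000, 0.0000, 0.0000]  mean=-2.2319  Neff=1.3097  idx=[0, 1, 1, 1, 1, 1, 1]
step 2: w=[0.0000, 0.1667, 0.1667, 0.1667, 0.1667, 0.1667, 0.1667]  mean=-2.0100  Neff=6.0002  idx=[1, 2, 3, 4, 5, 5, 6]
step 3: w=[0.1429, 0.1429, 0.1429, 0.1429, 0.1429, 0.1429, 0.1429]  mean=-2.0100  Neff=7.0000  idx=[0, 1, 2, 3, 4, 5, 6]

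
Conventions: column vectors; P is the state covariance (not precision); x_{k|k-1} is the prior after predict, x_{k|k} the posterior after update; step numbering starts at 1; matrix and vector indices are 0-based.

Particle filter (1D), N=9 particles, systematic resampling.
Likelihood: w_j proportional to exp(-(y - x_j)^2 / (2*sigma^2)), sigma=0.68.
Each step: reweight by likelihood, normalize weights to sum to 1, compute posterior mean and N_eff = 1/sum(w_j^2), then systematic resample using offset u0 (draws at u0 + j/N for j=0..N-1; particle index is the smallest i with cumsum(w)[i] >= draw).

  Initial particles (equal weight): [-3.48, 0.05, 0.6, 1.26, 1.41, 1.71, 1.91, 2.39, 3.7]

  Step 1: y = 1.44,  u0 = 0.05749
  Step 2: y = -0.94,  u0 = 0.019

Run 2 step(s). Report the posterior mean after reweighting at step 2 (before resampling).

step 1: w=[0.0000, 0.0266, 0.1003, 0.2078, 0.2150, 0.1989, 0.1695, 0.0811, 0.0009]  mean=1.4872  Neff=5.7142  idx=[2, 3, 3, 4, 4, 5, 5, 6, 7]
step 2: w=[0.8196, 0.0568, 0.0568, 0.0272, 0.0272, 0.0054, 0.0054, 0.0016, 0.0001]  mean=0.7332  Neff=1.4711  idx=[0, 0, 0, 0, 0, 0, 0, 0, 2]

post_mean = 0.7332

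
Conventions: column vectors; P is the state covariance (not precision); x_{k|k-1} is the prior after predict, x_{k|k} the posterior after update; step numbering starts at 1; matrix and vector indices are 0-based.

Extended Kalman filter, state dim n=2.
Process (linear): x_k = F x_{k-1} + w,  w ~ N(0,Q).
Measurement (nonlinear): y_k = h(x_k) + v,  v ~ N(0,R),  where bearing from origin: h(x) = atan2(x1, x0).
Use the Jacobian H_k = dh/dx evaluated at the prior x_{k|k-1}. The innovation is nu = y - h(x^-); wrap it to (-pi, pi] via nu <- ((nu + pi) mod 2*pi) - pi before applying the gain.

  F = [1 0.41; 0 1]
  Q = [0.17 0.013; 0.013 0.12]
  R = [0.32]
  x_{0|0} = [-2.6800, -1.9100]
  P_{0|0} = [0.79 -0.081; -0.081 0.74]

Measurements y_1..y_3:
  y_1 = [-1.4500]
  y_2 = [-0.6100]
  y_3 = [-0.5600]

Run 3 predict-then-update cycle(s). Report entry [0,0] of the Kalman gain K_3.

K[0,0] = 0.1621

step 1: x^-=[-3.4631, -1.9100]  P^-=[1.0180 0.2354; 0.2354 0.8600]  H_jac=[0.1221 -0.2214]  S=[0.3646]  K=[0.1980; -0.4434]  nu=[1.1876]  x^+=[-3.2280, -2.4366]  P^+=[1.0037 0.2674; 0.2674 0.7883]
step 2: x^-=[-4.2270, -2.4366]  P^-=[1.5255 0.6036; 0.6036 0.9083]  H_jac=[0.1024 -0.1776]  S=[0.3427]  K=[0.1429; -0.2904]  nu=[2.0087]  x^+=[-3.9400, -3.0198]  P^+=[1.5185 0.6178; 0.6178 0.8794]
step 3: x^-=[-5.1781, -3.0198]  P^-=[2.3429 0.9914; 0.9914 0.9994]  H_jac=[0.0840 -0.1441]  S=[0.3333]  K=[0.1621; -0.1821]  nu=[2.0536]  x^+=[-4.8452, -3.3939]  P^+=[2.3342 1.0012; 1.0012 0.9884]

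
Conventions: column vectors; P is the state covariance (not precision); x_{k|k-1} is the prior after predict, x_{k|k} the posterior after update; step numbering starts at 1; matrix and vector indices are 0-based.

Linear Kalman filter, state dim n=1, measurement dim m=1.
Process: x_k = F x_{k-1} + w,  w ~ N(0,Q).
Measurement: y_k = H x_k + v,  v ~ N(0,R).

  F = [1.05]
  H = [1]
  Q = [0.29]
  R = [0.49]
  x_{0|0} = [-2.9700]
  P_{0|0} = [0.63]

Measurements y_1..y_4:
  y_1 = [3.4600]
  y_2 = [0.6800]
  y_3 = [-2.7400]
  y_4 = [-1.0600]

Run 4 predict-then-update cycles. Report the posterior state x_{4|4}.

x_post = [-1.0799]

step 1: x^-=[-3.1185]  P^-=[0.9846]  S=[1.4746]  K=[0.6677]  nu=[6.5785]  x^+=[1.2740]  P^+=[0.3272]
step 2: x^-=[1.3377]  P^-=[0.6507]  S=[1.1407]  K=[0.5704]  nu=[-0.6577]  x^+=[0.9625]  P^+=[0.2795]
step 3: x^-=[1.0106]  P^-=[0.5982]  S=[1.0882]  K=[0.5497]  nu=[-3.7506]  x^+=[-1.0511]  P^+=[0.2694]
step 4: x^-=[-1.1037]  P^-=[0.5870]  S=[1.0770]  K=[0.5450]  nu=[0.0437]  x^+=[-1.0799]  P^+=[0.2671]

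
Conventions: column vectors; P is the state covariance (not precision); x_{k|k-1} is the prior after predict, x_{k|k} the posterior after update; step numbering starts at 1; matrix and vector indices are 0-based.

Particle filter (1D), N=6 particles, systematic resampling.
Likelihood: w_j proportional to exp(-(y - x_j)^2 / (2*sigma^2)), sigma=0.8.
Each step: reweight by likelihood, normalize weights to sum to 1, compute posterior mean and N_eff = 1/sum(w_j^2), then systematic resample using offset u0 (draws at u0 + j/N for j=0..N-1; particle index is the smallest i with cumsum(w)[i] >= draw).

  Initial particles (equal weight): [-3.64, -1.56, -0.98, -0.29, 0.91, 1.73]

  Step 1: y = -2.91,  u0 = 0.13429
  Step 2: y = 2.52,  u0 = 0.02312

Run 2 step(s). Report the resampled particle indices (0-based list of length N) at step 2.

step 1: w=[0.6874, 0.2510, 0.0568, 0.0049, 0.0000, 0.0000]  mean=-2.9505  Neff=1.8564  idx=[0, 0, 0, 0, 1, 2]
step 2: w=[0.0000, 0.0000, 0.0000, 0.0000, 0.0312, 0.9688]  mean=-0.9981  Neff=1.0644  idx=[4, 5, 5, 5, 5, 5]

resampled_idx = [4, 5, 5, 5, 5, 5]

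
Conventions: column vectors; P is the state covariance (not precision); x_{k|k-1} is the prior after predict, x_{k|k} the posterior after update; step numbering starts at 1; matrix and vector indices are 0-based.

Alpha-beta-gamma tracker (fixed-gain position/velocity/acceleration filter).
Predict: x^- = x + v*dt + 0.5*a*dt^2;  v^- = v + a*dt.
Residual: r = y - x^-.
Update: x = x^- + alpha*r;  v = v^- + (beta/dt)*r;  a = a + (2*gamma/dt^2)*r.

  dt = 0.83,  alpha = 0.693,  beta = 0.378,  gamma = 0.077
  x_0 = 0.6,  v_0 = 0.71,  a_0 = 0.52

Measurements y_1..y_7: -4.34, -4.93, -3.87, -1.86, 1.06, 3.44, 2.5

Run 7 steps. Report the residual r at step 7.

resid = -4.9191

step 1: x_pred=1.3684  r=-5.7084  x^+=-2.5875  v^+=-1.4581  a^+=-0.7561
step 2: x_pred=-4.0582  r=-0.8718  x^+=-4.6624  v^+=-2.4827  a^+=-0.9510
step 3: x_pred=-7.0506  r=3.1806  x^+=-4.8464  v^+=-1.8235  a^+=-0.2400
step 4: x_pred=-6.4426  r=4.5826  x^+=-3.2669  v^+=0.0643  a^+=0.7845
step 5: x_pred=-2.9433  r=4.0033  x^+=-0.1690  v^+=2.5386  a^+=1.6794
step 6: x_pred=2.5165  r=0.9235  x^+=3.1565  v^+=4.3531  a^+=1.8858
step 7: x_pred=7.4191  r=-4.9191  x^+=4.0102  v^+=3.6780  a^+=0.7862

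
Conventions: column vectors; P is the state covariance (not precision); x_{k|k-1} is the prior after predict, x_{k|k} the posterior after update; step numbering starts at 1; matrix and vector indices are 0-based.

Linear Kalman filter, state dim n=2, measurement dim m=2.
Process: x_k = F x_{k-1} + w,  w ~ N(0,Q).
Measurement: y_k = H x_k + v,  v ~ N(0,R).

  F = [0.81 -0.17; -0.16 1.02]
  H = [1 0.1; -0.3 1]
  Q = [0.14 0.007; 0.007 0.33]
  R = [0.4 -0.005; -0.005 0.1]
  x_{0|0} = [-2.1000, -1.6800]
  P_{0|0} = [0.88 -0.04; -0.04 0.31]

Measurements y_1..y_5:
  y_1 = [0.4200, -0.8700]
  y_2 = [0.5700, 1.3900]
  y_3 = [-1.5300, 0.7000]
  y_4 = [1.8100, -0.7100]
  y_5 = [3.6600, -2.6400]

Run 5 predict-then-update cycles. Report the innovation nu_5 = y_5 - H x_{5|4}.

innov = [3.3455, -2.1621]

step 1: x^-=[-1.4154, -1.3776]  P^-=[0.7373 -0.1949; -0.1949 0.6881]  S=[1.1052 -0.3465; -0.3465 0.9714]  K=[0.5801 -0.2215; 0.1428 0.8195]  nu=[1.9732, 0.0830]  x^+=[-0.2892, -1.0279]  P^+=[0.2288 0.0436; 0.0436 0.0943]
step 2: x^-=[-0.0595, -1.0022]  P^-=[0.2808 -0.0018; -0.0018 0.4197]  S=[0.6847 -0.0490; -0.0490 0.5461]  K=[0.4012 -0.1216; 0.1145 0.7799]  nu=[0.7297, 2.3743]  x^+=[-0.0554, 0.9331]  P^+=[0.1578 0.0332; 0.0332 0.0874]
step 3: x^-=[-0.2035, 0.9606]  P^-=[0.2369 -0.0003; -0.0003 0.4141]  S=[0.6410 -0.0349; -0.0349 0.5356]  K=[0.3636 -0.1095; 0.1067 0.7803]  nu=[-1.4226, -0.3217]  x^+=[-0.6855, 0.5579]  P^+=[0.1430 0.0301; 0.0301 0.0865]
step 4: x^-=[-0.6501, 0.6787]  P^-=[0.2280 -0.0008; -0.0008 0.4139]  S=[0.6320 -0.0328; -0.0328 0.5349]  K=[0.3551 -0.1076; 0.1047 0.7806]  nu=[2.3922, -1.5837]  x^+=[0.3698, -0.3071]  P^+=[0.1396 0.0293; 0.0293 0.0863]
step 5: x^-=[0.3517, -0.3724]  P^-=[0.2260 -0.0010; -0.0010 0.4138]  S=[0.6300 -0.0324; -0.0324 0.5348]  K=[0.3531 -0.1073; 0.1042 0.7807]  nu=[3.3455, -2.1621]  x^+=[1.7650, -1.7116]  P^+=[0.1389 0.0292; 0.0292 0.0863]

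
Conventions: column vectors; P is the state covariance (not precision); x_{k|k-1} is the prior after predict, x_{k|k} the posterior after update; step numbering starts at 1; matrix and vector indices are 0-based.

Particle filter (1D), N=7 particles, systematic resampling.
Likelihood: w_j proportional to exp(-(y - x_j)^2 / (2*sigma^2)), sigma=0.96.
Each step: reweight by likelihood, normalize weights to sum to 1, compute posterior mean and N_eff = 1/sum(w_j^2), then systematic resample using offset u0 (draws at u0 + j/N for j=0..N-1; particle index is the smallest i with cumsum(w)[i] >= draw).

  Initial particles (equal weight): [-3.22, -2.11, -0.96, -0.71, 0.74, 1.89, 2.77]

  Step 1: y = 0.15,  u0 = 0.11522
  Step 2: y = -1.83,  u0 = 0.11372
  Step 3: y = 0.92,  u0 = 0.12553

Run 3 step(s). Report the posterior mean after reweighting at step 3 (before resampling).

step 1: w=[0.0009, 0.0273, 0.2236, 0.2921, 0.3612, 0.0844, 0.0105]  mean=-0.0266  Neff=3.6532  idx=[2, 3, 3, 3, 4, 4, 5]
step 2: w=[0.2963, 0.2262, 0.2262, 0.2262, 0.0124, 0.0124, 0.0002]  mean=-0.7474  Neff=4.1388  idx=[0, 0, 1, 2, 2, 3, 3]
step 3: w=[0.0995, 0.0995, 0.1602, 0.1602, 0.1602, 0.1602, 0.1602]  mean=-0.7598  Neff=6.7514  idx=[1, 2, 3, 4, 5, 6, 6]

post_mean = -0.7598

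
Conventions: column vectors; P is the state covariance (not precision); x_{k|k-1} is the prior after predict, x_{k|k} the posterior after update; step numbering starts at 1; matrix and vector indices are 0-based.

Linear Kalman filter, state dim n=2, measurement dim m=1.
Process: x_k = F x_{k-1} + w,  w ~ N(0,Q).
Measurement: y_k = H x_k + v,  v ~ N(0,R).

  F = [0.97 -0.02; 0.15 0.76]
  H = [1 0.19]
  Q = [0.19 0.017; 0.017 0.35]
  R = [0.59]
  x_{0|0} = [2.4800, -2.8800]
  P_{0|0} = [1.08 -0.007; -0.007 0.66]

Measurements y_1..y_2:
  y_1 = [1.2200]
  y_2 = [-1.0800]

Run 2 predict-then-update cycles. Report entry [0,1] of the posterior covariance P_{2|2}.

step 1: x^-=[2.4632, -1.8168]  P^-=[1.2067 0.1590; 0.1590 0.7539]  S=[1.8843]  K=[0.6564; 0.1604]  nu=[-0.8980]  x^+=[1.8737, -1.9608]  P^+=[0.3948 -0.0394; -0.0394 0.7055]
step 2: x^-=[1.8567, -1.2092]  P^-=[0.5633 0.0348; 0.0348 0.7574]  S=[1.1938]  K=[0.4773; 0.1497]  nu=[-2.7070]  x^+=[0.5646, -1.6143]  P^+=[0.2912 -0.0505; -0.0505 0.7306]

P_post[0,1] = -0.0505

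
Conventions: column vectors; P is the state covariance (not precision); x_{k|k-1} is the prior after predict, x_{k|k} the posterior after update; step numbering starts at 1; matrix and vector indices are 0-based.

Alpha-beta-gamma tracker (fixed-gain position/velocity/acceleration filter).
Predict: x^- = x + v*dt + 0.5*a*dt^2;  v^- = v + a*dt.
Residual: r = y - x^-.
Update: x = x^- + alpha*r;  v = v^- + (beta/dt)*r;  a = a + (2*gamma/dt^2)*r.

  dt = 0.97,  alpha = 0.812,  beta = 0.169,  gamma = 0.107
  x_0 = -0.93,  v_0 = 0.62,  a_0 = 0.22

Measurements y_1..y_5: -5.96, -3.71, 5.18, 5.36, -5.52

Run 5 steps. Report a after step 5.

a_post = -1.1553

step 1: x_pred=-0.2251  r=-5.7349  x^+=-4.8818  v^+=-0.1658  a^+=-1.0844
step 2: x_pred=-5.5528  r=1.8428  x^+=-4.0564  v^+=-0.8965  a^+=-0.6652
step 3: x_pred=-5.2390  r=10.4190  x^+=3.2212  v^+=0.2735  a^+=1.7045
step 4: x_pred=4.2884  r=1.0716  x^+=5.1585  v^+=2.1135  a^+=1.9482
step 5: x_pred=8.1252  r=-13.6452  x^+=-2.9547  v^+=1.6260  a^+=-1.1553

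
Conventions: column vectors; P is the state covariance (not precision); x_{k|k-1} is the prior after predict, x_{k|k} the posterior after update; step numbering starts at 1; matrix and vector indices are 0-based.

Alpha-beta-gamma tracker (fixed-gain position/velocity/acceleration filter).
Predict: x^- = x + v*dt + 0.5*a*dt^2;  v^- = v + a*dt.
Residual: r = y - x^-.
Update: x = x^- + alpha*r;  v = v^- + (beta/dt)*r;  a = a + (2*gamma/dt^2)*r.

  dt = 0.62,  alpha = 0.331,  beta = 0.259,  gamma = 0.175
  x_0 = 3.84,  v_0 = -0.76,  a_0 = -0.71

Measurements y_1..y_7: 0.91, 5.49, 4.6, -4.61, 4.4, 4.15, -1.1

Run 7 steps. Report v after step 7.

v_post = 1.1524

step 1: x_pred=3.2323  r=-2.3223  x^+=2.4636  v^+=-2.1703  a^+=-2.8245
step 2: x_pred=0.5752  r=4.9148  x^+=2.2020  v^+=-1.8684  a^+=1.6505
step 3: x_pred=1.3608  r=3.2392  x^+=2.4330  v^+=0.5081  a^+=4.5998
step 4: x_pred=3.6321  r=-8.2421  x^+=0.9039  v^+=-0.0831  a^+=-2.9046
step 5: x_pred=0.2941  r=4.1059  x^+=1.6532  v^+=-0.1688  a^+=0.8338
step 6: x_pred=1.7088  r=2.4412  x^+=2.5168  v^+=1.3680  a^+=3.0565
step 7: x_pred=3.9524  r=-5.0524  x^+=2.2801  v^+=1.1524  a^+=-1.5437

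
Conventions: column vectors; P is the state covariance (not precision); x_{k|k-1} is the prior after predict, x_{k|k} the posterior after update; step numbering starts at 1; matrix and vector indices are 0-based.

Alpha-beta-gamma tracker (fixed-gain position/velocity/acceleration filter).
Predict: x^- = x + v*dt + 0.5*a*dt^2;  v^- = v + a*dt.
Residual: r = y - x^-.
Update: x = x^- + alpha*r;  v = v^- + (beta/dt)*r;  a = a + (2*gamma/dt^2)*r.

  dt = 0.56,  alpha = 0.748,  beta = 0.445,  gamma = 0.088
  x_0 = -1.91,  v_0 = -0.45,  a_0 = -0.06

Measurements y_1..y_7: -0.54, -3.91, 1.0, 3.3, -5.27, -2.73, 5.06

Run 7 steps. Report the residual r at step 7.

resid = 10.2419

step 1: x_pred=-2.1714  r=1.6314  x^+=-0.9511  v^+=0.8128  a^+=0.8556
step 2: x_pred=-0.3618  r=-3.5482  x^+=-3.0159  v^+=-1.5276  a^+=-1.1358
step 3: x_pred=-4.0494  r=5.0494  x^+=-0.2725  v^+=1.8488  a^+=1.6981
step 4: x_pred=1.0292  r=2.2708  x^+=2.7277  v^+=4.6043  a^+=2.9726
step 5: x_pred=5.7722  r=-11.0422  x^+=-2.4874  v^+=-2.5057  a^+=-3.2246
step 6: x_pred=-4.3962  r=1.6662  x^+=-3.1499  v^+=-2.9875  a^+=-2.2895
step 7: x_pred=-5.1819  r=10.2419  x^+=2.4790  v^+=3.8690  a^+=3.4585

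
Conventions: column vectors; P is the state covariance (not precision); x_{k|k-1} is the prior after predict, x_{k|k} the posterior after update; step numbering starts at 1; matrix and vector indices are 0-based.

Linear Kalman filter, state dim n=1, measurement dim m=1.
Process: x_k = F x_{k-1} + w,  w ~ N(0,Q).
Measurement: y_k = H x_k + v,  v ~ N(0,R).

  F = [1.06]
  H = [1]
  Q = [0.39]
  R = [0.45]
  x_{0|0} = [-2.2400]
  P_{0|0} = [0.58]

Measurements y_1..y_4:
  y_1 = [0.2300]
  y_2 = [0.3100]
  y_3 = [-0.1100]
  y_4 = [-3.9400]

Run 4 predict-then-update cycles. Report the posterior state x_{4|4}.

step 1: x^-=[-2.3744]  P^-=[1.0417]  S=[1.4917]  K=[0.6983]  nu=[2.6044]  x^+=[-0.5557]  P^+=[0.3142]
step 2: x^-=[-0.5890]  P^-=[0.7431]  S=[1.1931]  K=[0.6228]  nu=[0.8990]  x^+=[-0.0291]  P^+=[0.2803]
step 3: x^-=[-0.0308]  P^-=[0.7049]  S=[1.1549]  K=[0.6104]  nu=[-0.0792]  x^+=[-0.0792]  P^+=[0.2747]
step 4: x^-=[-0.0839]  P^-=[0.6986]  S=[1.1486]  K=[0.6082]  nu=[-3.8561]  x^+=[-2.4293]  P^+=[0.2737]

x_post = [-2.4293]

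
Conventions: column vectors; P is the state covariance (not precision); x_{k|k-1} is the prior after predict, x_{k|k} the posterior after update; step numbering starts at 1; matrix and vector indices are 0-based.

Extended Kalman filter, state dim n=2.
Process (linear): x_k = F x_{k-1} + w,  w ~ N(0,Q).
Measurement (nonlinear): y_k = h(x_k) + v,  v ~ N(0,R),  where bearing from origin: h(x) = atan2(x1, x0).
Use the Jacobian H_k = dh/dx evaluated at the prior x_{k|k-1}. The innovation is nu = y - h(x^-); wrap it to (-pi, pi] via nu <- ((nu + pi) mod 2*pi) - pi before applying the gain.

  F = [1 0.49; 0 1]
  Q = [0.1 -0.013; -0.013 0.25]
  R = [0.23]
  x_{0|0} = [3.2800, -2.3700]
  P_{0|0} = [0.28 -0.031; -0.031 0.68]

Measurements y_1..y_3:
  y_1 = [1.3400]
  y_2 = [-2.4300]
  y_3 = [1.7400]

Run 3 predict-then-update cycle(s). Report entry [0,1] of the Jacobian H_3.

H_jac[0,1] = 0.0444

step 1: x^-=[2.1187, -2.3700]  P^-=[0.5129 0.2892; 0.2892 0.9300]  H_jac=[0.2345 0.2097]  S=[0.3275]  K=[0.5524; 0.8024]  nu=[2.1813]  x^+=[3.3236, -0.6197]  P^+=[0.4130 0.1440; 0.1440 0.7191]
step 2: x^-=[3.0199, -0.6197]  P^-=[0.8268 0.4834; 0.4834 0.9691]  H_jac=[0.0652 0.3178]  S=[0.3514]  K=[0.5906; 0.9660]  nu=[-2.2276]  x^+=[1.7044, -2.7717]  P^+=[0.7042 0.2829; 0.2829 0.6412]
step 3: x^-=[0.3463, -2.7717]  P^-=[1.2355 0.5841; 0.5841 0.8912]  H_jac=[0.3552 0.0444]  S=[0.4061]  K=[1.1446; 0.6084]  nu=[-3.0967]  x^+=[-3.1982, -4.6557]  P^+=[0.7034 0.3013; 0.3013 0.7409]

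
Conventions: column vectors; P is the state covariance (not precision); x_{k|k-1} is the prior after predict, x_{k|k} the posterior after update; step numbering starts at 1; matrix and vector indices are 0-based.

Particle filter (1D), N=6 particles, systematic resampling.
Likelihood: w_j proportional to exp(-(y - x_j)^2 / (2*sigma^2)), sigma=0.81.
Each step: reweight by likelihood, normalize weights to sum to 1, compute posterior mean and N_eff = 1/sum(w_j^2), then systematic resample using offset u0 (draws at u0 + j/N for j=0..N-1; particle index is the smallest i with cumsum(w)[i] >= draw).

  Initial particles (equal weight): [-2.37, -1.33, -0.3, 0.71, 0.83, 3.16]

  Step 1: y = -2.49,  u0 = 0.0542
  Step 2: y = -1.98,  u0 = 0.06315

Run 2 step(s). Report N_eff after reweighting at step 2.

N_eff = 5.9479

step 1: w=[0.7197, 0.2610, 0.0188, 0.0003, 0.0002, 0.0000]  mean=-2.0582  Neff=1.7050  idx=[0, 0, 0, 0, 1, 1]
step 2: w=[0.1777, 0.1777, 0.1777, 0.1777, 0.1446, 0.1446]  mean=-2.0692  Neff=5.9479  idx=[0, 1, 2, 3, 4, 5]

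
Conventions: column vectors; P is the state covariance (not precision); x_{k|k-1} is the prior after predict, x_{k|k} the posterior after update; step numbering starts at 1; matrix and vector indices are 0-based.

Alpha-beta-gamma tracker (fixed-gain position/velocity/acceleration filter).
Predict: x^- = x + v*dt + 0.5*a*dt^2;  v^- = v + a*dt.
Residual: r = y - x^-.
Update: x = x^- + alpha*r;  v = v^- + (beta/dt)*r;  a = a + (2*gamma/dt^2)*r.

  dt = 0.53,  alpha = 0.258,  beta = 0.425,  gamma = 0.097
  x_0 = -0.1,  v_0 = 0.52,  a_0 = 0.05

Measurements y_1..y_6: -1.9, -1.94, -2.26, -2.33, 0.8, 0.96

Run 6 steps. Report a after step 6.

step 1: x_pred=0.1826  r=-2.0826  x^+=-0.3547  v^+=-1.1235  a^+=-1.3883
step 2: x_pred=-1.1452  r=-0.7948  x^+=-1.3502  v^+=-2.4967  a^+=-1.9373
step 3: x_pred=-2.9456  r=0.6856  x^+=-2.7687  v^+=-2.9737  a^+=-1.4638
step 4: x_pred=-4.5504  r=2.2204  x^+=-3.9775  v^+=-1.9691  a^+=0.0697
step 5: x_pred=-5.0113  r=5.8113  x^+=-3.5120  v^+=2.7279  a^+=4.0832
step 6: x_pred=-1.4927  r=2.4527  x^+=-0.8599  v^+=6.8588  a^+=5.7771

a_post = 5.7771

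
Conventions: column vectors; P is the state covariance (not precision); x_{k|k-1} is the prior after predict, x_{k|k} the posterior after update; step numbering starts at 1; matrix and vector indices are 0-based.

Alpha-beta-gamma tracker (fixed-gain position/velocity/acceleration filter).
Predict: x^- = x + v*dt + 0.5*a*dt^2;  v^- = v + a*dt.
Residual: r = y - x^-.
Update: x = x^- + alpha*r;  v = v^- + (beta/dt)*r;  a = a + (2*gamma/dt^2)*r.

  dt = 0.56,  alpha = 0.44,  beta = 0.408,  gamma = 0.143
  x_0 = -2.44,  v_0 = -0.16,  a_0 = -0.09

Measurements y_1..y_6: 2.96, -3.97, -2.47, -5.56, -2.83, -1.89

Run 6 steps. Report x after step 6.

x_post = -6.1941

step 1: x_pred=-2.5437  r=5.5037  x^+=-0.1221  v^+=3.7994  a^+=4.9293
step 2: x_pred=2.7785  r=-6.7485  x^+=-0.1908  v^+=1.6431  a^+=-1.2253
step 3: x_pred=0.5372  r=-3.0072  x^+=-0.7860  v^+=-1.2340  a^+=-3.9678
step 4: x_pred=-2.0992  r=-3.4608  x^+=-3.6219  v^+=-5.9774  a^+=-7.1240
step 5: x_pred=-8.0863  r=5.2563  x^+=-5.7736  v^+=-6.1373  a^+=-2.3303
step 6: x_pred=-9.5758  r=7.6858  x^+=-6.1941  v^+=-1.8426  a^+=4.6791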